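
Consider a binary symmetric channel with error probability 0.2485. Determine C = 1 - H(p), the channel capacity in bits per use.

For BSC with error probability p:
C = 1 - H(p) where H(p) is binary entropy
H(0.2485) = -0.2485 × log₂(0.2485) - 0.7515 × log₂(0.7515)
H(p) = 0.8089
C = 1 - 0.8089 = 0.1911 bits/use


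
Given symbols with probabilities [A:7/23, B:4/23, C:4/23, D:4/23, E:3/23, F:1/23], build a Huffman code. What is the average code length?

Huffman tree construction:
Combine smallest probabilities repeatedly
Resulting codes:
  A: 10 (length 2)
  B: 110 (length 3)
  C: 111 (length 3)
  D: 00 (length 2)
  E: 011 (length 3)
  F: 010 (length 3)
Average length = Σ p(s) × length(s) = 2.5217 bits


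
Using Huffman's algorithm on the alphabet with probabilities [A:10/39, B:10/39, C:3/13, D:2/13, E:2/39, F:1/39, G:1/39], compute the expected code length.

Huffman tree construction:
Combine smallest probabilities repeatedly
Resulting codes:
  A: 01 (length 2)
  B: 10 (length 2)
  C: 00 (length 2)
  D: 111 (length 3)
  E: 1100 (length 4)
  F: 11010 (length 5)
  G: 11011 (length 5)
Average length = Σ p(s) × length(s) = 2.4103 bits


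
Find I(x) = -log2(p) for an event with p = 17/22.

Information content I(x) = -log₂(p(x))
I = -log₂(17/22) = -log₂(0.7727)
I = 0.3720 bits


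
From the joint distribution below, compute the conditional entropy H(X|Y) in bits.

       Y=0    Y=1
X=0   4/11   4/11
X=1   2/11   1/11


H(X|Y) = Σ_y p(y) H(X|Y=y)
  p(Y=0) = 6/11, H(X|Y=0) = 0.9183
  p(Y=1) = 5/11, H(X|Y=1) = 0.7219
H(X|Y) = 0.5455×0.9183 + 0.4545×0.7219 = 0.8290 bits


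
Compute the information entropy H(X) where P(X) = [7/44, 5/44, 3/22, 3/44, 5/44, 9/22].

H(X) = -Σ p(x) log₂ p(x)
  -7/44 × log₂(7/44) = 0.4219
  -5/44 × log₂(5/44) = 0.3565
  -3/22 × log₂(3/22) = 0.3920
  -3/44 × log₂(3/44) = 0.2642
  -5/44 × log₂(5/44) = 0.3565
  -9/22 × log₂(9/22) = 0.5275
H(X) = 2.3187 bits


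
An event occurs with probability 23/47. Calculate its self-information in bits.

Information content I(x) = -log₂(p(x))
I = -log₂(23/47) = -log₂(0.4894)
I = 1.0310 bits


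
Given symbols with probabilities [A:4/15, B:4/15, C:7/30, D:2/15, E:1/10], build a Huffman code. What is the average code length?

Huffman tree construction:
Combine smallest probabilities repeatedly
Resulting codes:
  A: 10 (length 2)
  B: 11 (length 2)
  C: 00 (length 2)
  D: 011 (length 3)
  E: 010 (length 3)
Average length = Σ p(s) × length(s) = 2.2333 bits


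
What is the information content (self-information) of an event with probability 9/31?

Information content I(x) = -log₂(p(x))
I = -log₂(9/31) = -log₂(0.2903)
I = 1.7843 bits


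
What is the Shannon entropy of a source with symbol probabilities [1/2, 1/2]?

H(X) = -Σ p(x) log₂ p(x)
  -1/2 × log₂(1/2) = 0.5000
  -1/2 × log₂(1/2) = 0.5000
H(X) = 1.0000 bits


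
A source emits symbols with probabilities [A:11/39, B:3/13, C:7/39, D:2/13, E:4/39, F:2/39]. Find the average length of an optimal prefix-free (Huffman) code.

Huffman tree construction:
Combine smallest probabilities repeatedly
Resulting codes:
  A: 10 (length 2)
  B: 01 (length 2)
  C: 00 (length 2)
  D: 110 (length 3)
  E: 1111 (length 4)
  F: 1110 (length 4)
Average length = Σ p(s) × length(s) = 2.4615 bits


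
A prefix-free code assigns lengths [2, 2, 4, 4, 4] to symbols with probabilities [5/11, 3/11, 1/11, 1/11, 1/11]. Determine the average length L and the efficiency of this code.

Average length L = Σ p_i × l_i = 2.5455 bits
Entropy H = 1.9717 bits
Efficiency η = H/L × 100% = 77.46%


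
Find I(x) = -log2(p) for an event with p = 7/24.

Information content I(x) = -log₂(p(x))
I = -log₂(7/24) = -log₂(0.2917)
I = 1.7776 bits


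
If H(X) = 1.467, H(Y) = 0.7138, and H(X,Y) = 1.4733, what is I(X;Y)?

I(X;Y) = H(X) + H(Y) - H(X,Y)
I(X;Y) = 1.467 + 0.7138 - 1.4733 = 0.7075 bits


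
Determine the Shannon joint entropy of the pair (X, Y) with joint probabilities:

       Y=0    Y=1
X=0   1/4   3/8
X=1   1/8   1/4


H(X,Y) = -Σ p(x,y) log₂ p(x,y)
  p(0,0)=1/4: -0.2500 × log₂(0.2500) = 0.5000
  p(0,1)=3/8: -0.3750 × log₂(0.3750) = 0.5306
  p(1,0)=1/8: -0.1250 × log₂(0.1250) = 0.3750
  p(1,1)=1/4: -0.2500 × log₂(0.2500) = 0.5000
H(X,Y) = 1.9056 bits


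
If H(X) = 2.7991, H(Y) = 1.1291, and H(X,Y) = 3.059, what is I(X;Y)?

I(X;Y) = H(X) + H(Y) - H(X,Y)
I(X;Y) = 2.7991 + 1.1291 - 3.059 = 0.8692 bits


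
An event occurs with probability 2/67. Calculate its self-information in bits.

Information content I(x) = -log₂(p(x))
I = -log₂(2/67) = -log₂(0.0299)
I = 5.0661 bits


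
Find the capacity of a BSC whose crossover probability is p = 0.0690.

For BSC with error probability p:
C = 1 - H(p) where H(p) is binary entropy
H(0.0690) = -0.0690 × log₂(0.0690) - 0.9310 × log₂(0.9310)
H(p) = 0.3622
C = 1 - 0.3622 = 0.6378 bits/use


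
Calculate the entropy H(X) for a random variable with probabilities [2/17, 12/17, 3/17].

H(X) = -Σ p(x) log₂ p(x)
  -2/17 × log₂(2/17) = 0.3632
  -12/17 × log₂(12/17) = 0.3547
  -3/17 × log₂(3/17) = 0.4416
H(X) = 1.1596 bits


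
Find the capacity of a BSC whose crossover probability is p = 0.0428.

For BSC with error probability p:
C = 1 - H(p) where H(p) is binary entropy
H(0.0428) = -0.0428 × log₂(0.0428) - 0.9572 × log₂(0.9572)
H(p) = 0.2550
C = 1 - 0.2550 = 0.7450 bits/use


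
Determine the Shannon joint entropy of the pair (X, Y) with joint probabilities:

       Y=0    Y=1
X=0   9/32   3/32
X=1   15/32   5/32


H(X,Y) = -Σ p(x,y) log₂ p(x,y)
  p(0,0)=9/32: -0.2812 × log₂(0.2812) = 0.5147
  p(0,1)=3/32: -0.0938 × log₂(0.0938) = 0.3202
  p(1,0)=15/32: -0.4688 × log₂(0.4688) = 0.5124
  p(1,1)=5/32: -0.1562 × log₂(0.1562) = 0.4184
H(X,Y) = 1.7657 bits


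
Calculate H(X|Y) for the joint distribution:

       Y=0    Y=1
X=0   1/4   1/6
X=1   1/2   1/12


H(X|Y) = Σ_y p(y) H(X|Y=y)
  p(Y=0) = 3/4, H(X|Y=0) = 0.9183
  p(Y=1) = 1/4, H(X|Y=1) = 0.9183
H(X|Y) = 0.7500×0.9183 + 0.2500×0.9183 = 0.9183 bits


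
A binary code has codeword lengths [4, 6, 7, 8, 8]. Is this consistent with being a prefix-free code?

Kraft inequality: Σ 2^(-l_i) ≤ 1 for prefix-free code
Calculating: 2^(-4) + 2^(-6) + 2^(-7) + 2^(-8) + 2^(-8)
= 0.0625 + 0.015625 + 0.0078125 + 0.00390625 + 0.00390625
= 0.0938
Since 0.0938 ≤ 1, prefix-free code exists


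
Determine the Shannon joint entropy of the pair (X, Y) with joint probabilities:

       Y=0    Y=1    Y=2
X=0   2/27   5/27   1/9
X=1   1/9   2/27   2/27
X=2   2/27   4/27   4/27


H(X,Y) = -Σ p(x,y) log₂ p(x,y)
  p(0,0)=2/27: -0.0741 × log₂(0.0741) = 0.2781
  p(0,1)=5/27: -0.1852 × log₂(0.1852) = 0.4505
  p(0,2)=1/9: -0.1111 × log₂(0.1111) = 0.3522
  p(1,0)=1/9: -0.1111 × log₂(0.1111) = 0.3522
  p(1,1)=2/27: -0.0741 × log₂(0.0741) = 0.2781
  p(1,2)=2/27: -0.0741 × log₂(0.0741) = 0.2781
  p(2,0)=2/27: -0.0741 × log₂(0.0741) = 0.2781
  p(2,1)=4/27: -0.1481 × log₂(0.1481) = 0.4081
  p(2,2)=4/27: -0.1481 × log₂(0.1481) = 0.4081
H(X,Y) = 3.0838 bits


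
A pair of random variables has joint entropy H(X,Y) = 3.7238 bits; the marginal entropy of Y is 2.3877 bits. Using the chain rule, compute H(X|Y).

Chain rule: H(X,Y) = H(X|Y) + H(Y)
H(X|Y) = H(X,Y) - H(Y) = 3.7238 - 2.3877 = 1.3361 bits


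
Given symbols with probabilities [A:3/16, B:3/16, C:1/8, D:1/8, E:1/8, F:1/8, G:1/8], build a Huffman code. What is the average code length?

Huffman tree construction:
Combine smallest probabilities repeatedly
Resulting codes:
  A: 111 (length 3)
  B: 00 (length 2)
  C: 010 (length 3)
  D: 011 (length 3)
  E: 100 (length 3)
  F: 101 (length 3)
  G: 110 (length 3)
Average length = Σ p(s) × length(s) = 2.8125 bits


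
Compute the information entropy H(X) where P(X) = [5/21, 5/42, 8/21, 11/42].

H(X) = -Σ p(x) log₂ p(x)
  -5/21 × log₂(5/21) = 0.4929
  -5/42 × log₂(5/42) = 0.3655
  -8/21 × log₂(8/21) = 0.5304
  -11/42 × log₂(11/42) = 0.5062
H(X) = 1.8951 bits


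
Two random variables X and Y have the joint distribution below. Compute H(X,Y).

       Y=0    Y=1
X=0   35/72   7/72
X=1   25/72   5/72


H(X,Y) = -Σ p(x,y) log₂ p(x,y)
  p(0,0)=35/72: -0.4861 × log₂(0.4861) = 0.5059
  p(0,1)=7/72: -0.0972 × log₂(0.0972) = 0.3269
  p(1,0)=25/72: -0.3472 × log₂(0.3472) = 0.5299
  p(1,1)=5/72: -0.0694 × log₂(0.0694) = 0.2672
H(X,Y) = 1.6299 bits


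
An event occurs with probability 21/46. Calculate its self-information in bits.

Information content I(x) = -log₂(p(x))
I = -log₂(21/46) = -log₂(0.4565)
I = 1.1312 bits


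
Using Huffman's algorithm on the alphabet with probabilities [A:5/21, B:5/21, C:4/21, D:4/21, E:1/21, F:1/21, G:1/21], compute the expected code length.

Huffman tree construction:
Combine smallest probabilities repeatedly
Resulting codes:
  A: 01 (length 2)
  B: 10 (length 2)
  C: 111 (length 3)
  D: 00 (length 2)
  E: 11010 (length 5)
  F: 11011 (length 5)
  G: 1100 (length 4)
Average length = Σ p(s) × length(s) = 2.5714 bits


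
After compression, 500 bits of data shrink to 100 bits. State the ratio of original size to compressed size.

Compression ratio = Original / Compressed
= 500 / 100 = 5.00:1


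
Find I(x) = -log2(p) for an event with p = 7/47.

Information content I(x) = -log₂(p(x))
I = -log₂(7/47) = -log₂(0.1489)
I = 2.7472 bits


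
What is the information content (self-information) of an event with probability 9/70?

Information content I(x) = -log₂(p(x))
I = -log₂(9/70) = -log₂(0.1286)
I = 2.9594 bits


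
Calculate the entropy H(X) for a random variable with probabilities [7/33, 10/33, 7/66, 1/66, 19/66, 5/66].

H(X) = -Σ p(x) log₂ p(x)
  -7/33 × log₂(7/33) = 0.4745
  -10/33 × log₂(10/33) = 0.5220
  -7/66 × log₂(7/66) = 0.3433
  -1/66 × log₂(1/66) = 0.0916
  -19/66 × log₂(19/66) = 0.5172
  -5/66 × log₂(5/66) = 0.2820
H(X) = 2.2306 bits


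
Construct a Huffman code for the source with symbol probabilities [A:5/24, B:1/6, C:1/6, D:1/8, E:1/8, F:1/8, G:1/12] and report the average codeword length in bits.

Huffman tree construction:
Combine smallest probabilities repeatedly
Resulting codes:
  A: 00 (length 2)
  B: 110 (length 3)
  C: 111 (length 3)
  D: 011 (length 3)
  E: 100 (length 3)
  F: 101 (length 3)
  G: 010 (length 3)
Average length = Σ p(s) × length(s) = 2.7917 bits


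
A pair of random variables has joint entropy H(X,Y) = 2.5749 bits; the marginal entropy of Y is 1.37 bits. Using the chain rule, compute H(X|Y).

Chain rule: H(X,Y) = H(X|Y) + H(Y)
H(X|Y) = H(X,Y) - H(Y) = 2.5749 - 1.37 = 1.2049 bits


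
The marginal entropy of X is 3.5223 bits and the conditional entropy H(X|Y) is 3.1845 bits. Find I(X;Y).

I(X;Y) = H(X) - H(X|Y)
I(X;Y) = 3.5223 - 3.1845 = 0.3378 bits


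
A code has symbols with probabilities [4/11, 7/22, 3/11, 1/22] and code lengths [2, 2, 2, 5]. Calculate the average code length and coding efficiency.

Average length L = Σ p_i × l_i = 2.1364 bits
Entropy H = 1.7703 bits
Efficiency η = H/L × 100% = 82.86%


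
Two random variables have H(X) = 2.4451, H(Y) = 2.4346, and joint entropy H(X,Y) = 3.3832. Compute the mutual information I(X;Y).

I(X;Y) = H(X) + H(Y) - H(X,Y)
I(X;Y) = 2.4451 + 2.4346 - 3.3832 = 1.4965 bits


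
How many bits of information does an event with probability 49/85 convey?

Information content I(x) = -log₂(p(x))
I = -log₂(49/85) = -log₂(0.5765)
I = 0.7947 bits


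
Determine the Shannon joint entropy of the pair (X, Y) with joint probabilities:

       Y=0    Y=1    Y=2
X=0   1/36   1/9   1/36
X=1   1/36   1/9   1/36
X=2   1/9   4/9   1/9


H(X,Y) = -Σ p(x,y) log₂ p(x,y)
  p(0,0)=1/36: -0.0278 × log₂(0.0278) = 0.1436
  p(0,1)=1/9: -0.1111 × log₂(0.1111) = 0.3522
  p(0,2)=1/36: -0.0278 × log₂(0.0278) = 0.1436
  p(1,0)=1/36: -0.0278 × log₂(0.0278) = 0.1436
  p(1,1)=1/9: -0.1111 × log₂(0.1111) = 0.3522
  p(1,2)=1/36: -0.0278 × log₂(0.0278) = 0.1436
  p(2,0)=1/9: -0.1111 × log₂(0.1111) = 0.3522
  p(2,1)=4/9: -0.4444 × log₂(0.4444) = 0.5200
  p(2,2)=1/9: -0.1111 × log₂(0.1111) = 0.3522
H(X,Y) = 2.5033 bits


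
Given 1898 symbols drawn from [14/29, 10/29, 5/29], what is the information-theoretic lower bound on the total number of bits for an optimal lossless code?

Entropy H = 1.4741 bits/symbol
Minimum bits = H × n = 1.4741 × 1898
= 2797.88 bits


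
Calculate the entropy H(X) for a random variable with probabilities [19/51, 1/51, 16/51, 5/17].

H(X) = -Σ p(x) log₂ p(x)
  -19/51 × log₂(19/51) = 0.5307
  -1/51 × log₂(1/51) = 0.1112
  -16/51 × log₂(16/51) = 0.5247
  -5/17 × log₂(5/17) = 0.5193
H(X) = 1.6859 bits


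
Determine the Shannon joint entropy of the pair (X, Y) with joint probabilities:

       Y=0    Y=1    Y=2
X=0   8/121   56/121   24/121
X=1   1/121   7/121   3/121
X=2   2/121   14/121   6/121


H(X,Y) = -Σ p(x,y) log₂ p(x,y)
  p(0,0)=8/121: -0.0661 × log₂(0.0661) = 0.2591
  p(0,1)=56/121: -0.4628 × log₂(0.4628) = 0.5144
  p(0,2)=24/121: -0.1983 × log₂(0.1983) = 0.4629
  p(1,0)=1/121: -0.0083 × log₂(0.0083) = 0.0572
  p(1,1)=7/121: -0.0579 × log₂(0.0579) = 0.2379
  p(1,2)=3/121: -0.0248 × log₂(0.0248) = 0.1322
  p(2,0)=2/121: -0.0165 × log₂(0.0165) = 0.0978
  p(2,1)=14/121: -0.1157 × log₂(0.1157) = 0.3600
  p(2,2)=6/121: -0.0496 × log₂(0.0496) = 0.2149
H(X,Y) = 2.3365 bits


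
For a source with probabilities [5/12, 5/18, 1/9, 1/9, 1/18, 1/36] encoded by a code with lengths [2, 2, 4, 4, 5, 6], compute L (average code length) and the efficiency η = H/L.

Average length L = Σ p_i × l_i = 2.7222 bits
Entropy H = 2.1193 bits
Efficiency η = H/L × 100% = 77.85%


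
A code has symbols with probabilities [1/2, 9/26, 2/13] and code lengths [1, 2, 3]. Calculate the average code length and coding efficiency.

Average length L = Σ p_i × l_i = 1.6538 bits
Entropy H = 1.4452 bits
Efficiency η = H/L × 100% = 87.39%


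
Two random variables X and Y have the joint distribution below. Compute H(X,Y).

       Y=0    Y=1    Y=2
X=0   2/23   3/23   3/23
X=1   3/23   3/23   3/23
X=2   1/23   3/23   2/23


H(X,Y) = -Σ p(x,y) log₂ p(x,y)
  p(0,0)=2/23: -0.0870 × log₂(0.0870) = 0.3064
  p(0,1)=3/23: -0.1304 × log₂(0.1304) = 0.3833
  p(0,2)=3/23: -0.1304 × log₂(0.1304) = 0.3833
  p(1,0)=3/23: -0.1304 × log₂(0.1304) = 0.3833
  p(1,1)=3/23: -0.1304 × log₂(0.1304) = 0.3833
  p(1,2)=3/23: -0.1304 × log₂(0.1304) = 0.3833
  p(2,0)=1/23: -0.0435 × log₂(0.0435) = 0.1967
  p(2,1)=3/23: -0.1304 × log₂(0.1304) = 0.3833
  p(2,2)=2/23: -0.0870 × log₂(0.0870) = 0.3064
H(X,Y) = 3.1092 bits


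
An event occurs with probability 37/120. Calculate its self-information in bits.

Information content I(x) = -log₂(p(x))
I = -log₂(37/120) = -log₂(0.3083)
I = 1.6974 bits


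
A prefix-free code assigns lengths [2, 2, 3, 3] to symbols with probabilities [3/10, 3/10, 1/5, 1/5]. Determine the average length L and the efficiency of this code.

Average length L = Σ p_i × l_i = 2.4000 bits
Entropy H = 1.9710 bits
Efficiency η = H/L × 100% = 82.12%


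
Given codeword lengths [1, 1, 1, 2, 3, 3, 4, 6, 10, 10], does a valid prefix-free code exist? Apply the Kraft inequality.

Kraft inequality: Σ 2^(-l_i) ≤ 1 for prefix-free code
Calculating: 2^(-1) + 2^(-1) + 2^(-1) + 2^(-2) + 2^(-3) + 2^(-3) + 2^(-4) + 2^(-6) + 2^(-10) + 2^(-10)
= 0.5 + 0.5 + 0.5 + 0.25 + 0.125 + 0.125 + 0.0625 + 0.015625 + 0.0009765625 + 0.0009765625
= 2.0801
Since 2.0801 > 1, prefix-free code does not exist


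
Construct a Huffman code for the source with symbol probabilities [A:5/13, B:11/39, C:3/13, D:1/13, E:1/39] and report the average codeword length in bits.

Huffman tree construction:
Combine smallest probabilities repeatedly
Resulting codes:
  A: 0 (length 1)
  B: 10 (length 2)
  C: 111 (length 3)
  D: 1101 (length 4)
  E: 1100 (length 4)
Average length = Σ p(s) × length(s) = 2.0513 bits


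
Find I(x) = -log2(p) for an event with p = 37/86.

Information content I(x) = -log₂(p(x))
I = -log₂(37/86) = -log₂(0.4302)
I = 1.2168 bits


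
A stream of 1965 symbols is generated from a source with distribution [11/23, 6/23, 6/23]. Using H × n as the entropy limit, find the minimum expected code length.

Entropy H = 1.5204 bits/symbol
Minimum bits = H × n = 1.5204 × 1965
= 2987.54 bits


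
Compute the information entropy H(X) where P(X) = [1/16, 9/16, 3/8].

H(X) = -Σ p(x) log₂ p(x)
  -1/16 × log₂(1/16) = 0.2500
  -9/16 × log₂(9/16) = 0.4669
  -3/8 × log₂(3/8) = 0.5306
H(X) = 1.2476 bits


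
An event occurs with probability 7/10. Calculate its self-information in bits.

Information content I(x) = -log₂(p(x))
I = -log₂(7/10) = -log₂(0.7000)
I = 0.5146 bits


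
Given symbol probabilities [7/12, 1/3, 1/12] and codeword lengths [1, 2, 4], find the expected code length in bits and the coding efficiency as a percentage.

Average length L = Σ p_i × l_i = 1.5833 bits
Entropy H = 1.2807 bits
Efficiency η = H/L × 100% = 80.88%


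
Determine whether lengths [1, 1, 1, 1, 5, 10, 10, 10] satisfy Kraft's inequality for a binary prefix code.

Kraft inequality: Σ 2^(-l_i) ≤ 1 for prefix-free code
Calculating: 2^(-1) + 2^(-1) + 2^(-1) + 2^(-1) + 2^(-5) + 2^(-10) + 2^(-10) + 2^(-10)
= 0.5 + 0.5 + 0.5 + 0.5 + 0.03125 + 0.0009765625 + 0.0009765625 + 0.0009765625
= 2.0342
Since 2.0342 > 1, prefix-free code does not exist


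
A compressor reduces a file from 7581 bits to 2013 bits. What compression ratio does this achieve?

Compression ratio = Original / Compressed
= 7581 / 2013 = 3.77:1


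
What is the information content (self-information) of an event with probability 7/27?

Information content I(x) = -log₂(p(x))
I = -log₂(7/27) = -log₂(0.2593)
I = 1.9475 bits


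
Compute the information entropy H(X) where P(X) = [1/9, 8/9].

H(X) = -Σ p(x) log₂ p(x)
  -1/9 × log₂(1/9) = 0.3522
  -8/9 × log₂(8/9) = 0.1510
H(X) = 0.5033 bits


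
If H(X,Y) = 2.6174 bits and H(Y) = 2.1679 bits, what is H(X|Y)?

Chain rule: H(X,Y) = H(X|Y) + H(Y)
H(X|Y) = H(X,Y) - H(Y) = 2.6174 - 2.1679 = 0.4495 bits


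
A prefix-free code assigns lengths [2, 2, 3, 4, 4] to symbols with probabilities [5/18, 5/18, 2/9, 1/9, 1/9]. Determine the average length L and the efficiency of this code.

Average length L = Σ p_i × l_i = 2.6667 bits
Entropy H = 2.2133 bits
Efficiency η = H/L × 100% = 83.00%


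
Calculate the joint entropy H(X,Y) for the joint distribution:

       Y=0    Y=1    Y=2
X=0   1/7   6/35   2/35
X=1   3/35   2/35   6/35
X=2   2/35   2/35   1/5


H(X,Y) = -Σ p(x,y) log₂ p(x,y)
  p(0,0)=1/7: -0.1429 × log₂(0.1429) = 0.4011
  p(0,1)=6/35: -0.1714 × log₂(0.1714) = 0.4362
  p(0,2)=2/35: -0.0571 × log₂(0.0571) = 0.2360
  p(1,0)=3/35: -0.0857 × log₂(0.0857) = 0.3038
  p(1,1)=2/35: -0.0571 × log₂(0.0571) = 0.2360
  p(1,2)=6/35: -0.1714 × log₂(0.1714) = 0.4362
  p(2,0)=2/35: -0.0571 × log₂(0.0571) = 0.2360
  p(2,1)=2/35: -0.0571 × log₂(0.0571) = 0.2360
  p(2,2)=1/5: -0.2000 × log₂(0.2000) = 0.4644
H(X,Y) = 2.9854 bits


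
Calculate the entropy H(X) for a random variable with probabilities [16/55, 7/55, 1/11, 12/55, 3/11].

H(X) = -Σ p(x) log₂ p(x)
  -16/55 × log₂(16/55) = 0.5182
  -7/55 × log₂(7/55) = 0.3785
  -1/11 × log₂(1/11) = 0.3145
  -12/55 × log₂(12/55) = 0.4792
  -3/11 × log₂(3/11) = 0.5112
H(X) = 2.2017 bits


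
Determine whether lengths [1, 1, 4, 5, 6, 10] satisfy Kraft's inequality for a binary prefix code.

Kraft inequality: Σ 2^(-l_i) ≤ 1 for prefix-free code
Calculating: 2^(-1) + 2^(-1) + 2^(-4) + 2^(-5) + 2^(-6) + 2^(-10)
= 0.5 + 0.5 + 0.0625 + 0.03125 + 0.015625 + 0.0009765625
= 1.1104
Since 1.1104 > 1, prefix-free code does not exist


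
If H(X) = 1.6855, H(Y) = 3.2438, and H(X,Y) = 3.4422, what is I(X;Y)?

I(X;Y) = H(X) + H(Y) - H(X,Y)
I(X;Y) = 1.6855 + 3.2438 - 3.4422 = 1.4871 bits


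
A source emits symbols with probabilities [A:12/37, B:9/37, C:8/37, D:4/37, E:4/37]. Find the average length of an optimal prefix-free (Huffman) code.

Huffman tree construction:
Combine smallest probabilities repeatedly
Resulting codes:
  A: 11 (length 2)
  B: 10 (length 2)
  C: 00 (length 2)
  D: 010 (length 3)
  E: 011 (length 3)
Average length = Σ p(s) × length(s) = 2.2162 bits


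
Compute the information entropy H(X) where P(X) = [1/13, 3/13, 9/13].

H(X) = -Σ p(x) log₂ p(x)
  -1/13 × log₂(1/13) = 0.2846
  -3/13 × log₂(3/13) = 0.4882
  -9/13 × log₂(9/13) = 0.3673
H(X) = 1.1401 bits


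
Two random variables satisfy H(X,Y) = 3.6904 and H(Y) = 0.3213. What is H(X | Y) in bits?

Chain rule: H(X,Y) = H(X|Y) + H(Y)
H(X|Y) = H(X,Y) - H(Y) = 3.6904 - 0.3213 = 3.3691 bits


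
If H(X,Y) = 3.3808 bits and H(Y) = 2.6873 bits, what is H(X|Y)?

Chain rule: H(X,Y) = H(X|Y) + H(Y)
H(X|Y) = H(X,Y) - H(Y) = 3.3808 - 2.6873 = 0.6935 bits


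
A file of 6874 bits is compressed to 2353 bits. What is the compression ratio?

Compression ratio = Original / Compressed
= 6874 / 2353 = 2.92:1


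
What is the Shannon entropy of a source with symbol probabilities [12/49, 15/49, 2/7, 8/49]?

H(X) = -Σ p(x) log₂ p(x)
  -12/49 × log₂(12/49) = 0.4971
  -15/49 × log₂(15/49) = 0.5228
  -2/7 × log₂(2/7) = 0.5164
  -8/49 × log₂(8/49) = 0.4269
H(X) = 1.9632 bits


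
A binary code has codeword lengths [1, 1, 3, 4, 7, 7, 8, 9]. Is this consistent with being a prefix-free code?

Kraft inequality: Σ 2^(-l_i) ≤ 1 for prefix-free code
Calculating: 2^(-1) + 2^(-1) + 2^(-3) + 2^(-4) + 2^(-7) + 2^(-7) + 2^(-8) + 2^(-9)
= 0.5 + 0.5 + 0.125 + 0.0625 + 0.0078125 + 0.0078125 + 0.00390625 + 0.001953125
= 1.2090
Since 1.2090 > 1, prefix-free code does not exist


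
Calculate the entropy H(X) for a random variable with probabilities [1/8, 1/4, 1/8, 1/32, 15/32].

H(X) = -Σ p(x) log₂ p(x)
  -1/8 × log₂(1/8) = 0.3750
  -1/4 × log₂(1/4) = 0.5000
  -1/8 × log₂(1/8) = 0.3750
  -1/32 × log₂(1/32) = 0.1562
  -15/32 × log₂(15/32) = 0.5124
H(X) = 1.9186 bits


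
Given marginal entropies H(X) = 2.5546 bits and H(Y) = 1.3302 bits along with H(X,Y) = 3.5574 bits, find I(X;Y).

I(X;Y) = H(X) + H(Y) - H(X,Y)
I(X;Y) = 2.5546 + 1.3302 - 3.5574 = 0.3274 bits


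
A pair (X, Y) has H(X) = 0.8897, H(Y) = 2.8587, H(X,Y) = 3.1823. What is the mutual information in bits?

I(X;Y) = H(X) + H(Y) - H(X,Y)
I(X;Y) = 0.8897 + 2.8587 - 3.1823 = 0.5661 bits


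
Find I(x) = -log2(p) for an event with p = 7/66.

Information content I(x) = -log₂(p(x))
I = -log₂(7/66) = -log₂(0.1061)
I = 3.2370 bits


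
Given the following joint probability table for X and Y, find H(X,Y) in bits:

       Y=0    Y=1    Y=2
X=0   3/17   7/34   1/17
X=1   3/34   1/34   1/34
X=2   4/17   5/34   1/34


H(X,Y) = -Σ p(x,y) log₂ p(x,y)
  p(0,0)=3/17: -0.1765 × log₂(0.1765) = 0.4416
  p(0,1)=7/34: -0.2059 × log₂(0.2059) = 0.4694
  p(0,2)=1/17: -0.0588 × log₂(0.0588) = 0.2404
  p(1,0)=3/34: -0.0882 × log₂(0.0882) = 0.3090
  p(1,1)=1/34: -0.0294 × log₂(0.0294) = 0.1496
  p(1,2)=1/34: -0.0294 × log₂(0.0294) = 0.1496
  p(2,0)=4/17: -0.2353 × log₂(0.2353) = 0.4912
  p(2,1)=5/34: -0.1471 × log₂(0.1471) = 0.4067
  p(2,2)=1/34: -0.0294 × log₂(0.0294) = 0.1496
H(X,Y) = 2.8073 bits


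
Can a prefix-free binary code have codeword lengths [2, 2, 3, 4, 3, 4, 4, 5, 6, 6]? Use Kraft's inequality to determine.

Kraft inequality: Σ 2^(-l_i) ≤ 1 for prefix-free code
Calculating: 2^(-2) + 2^(-2) + 2^(-3) + 2^(-4) + 2^(-3) + 2^(-4) + 2^(-4) + 2^(-5) + 2^(-6) + 2^(-6)
= 0.25 + 0.25 + 0.125 + 0.0625 + 0.125 + 0.0625 + 0.0625 + 0.03125 + 0.015625 + 0.015625
= 1.0000
Since 1.0000 ≤ 1, prefix-free code exists


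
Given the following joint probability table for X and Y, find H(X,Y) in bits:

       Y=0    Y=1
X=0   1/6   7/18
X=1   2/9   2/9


H(X,Y) = -Σ p(x,y) log₂ p(x,y)
  p(0,0)=1/6: -0.1667 × log₂(0.1667) = 0.4308
  p(0,1)=7/18: -0.3889 × log₂(0.3889) = 0.5299
  p(1,0)=2/9: -0.2222 × log₂(0.2222) = 0.4822
  p(1,1)=2/9: -0.2222 × log₂(0.2222) = 0.4822
H(X,Y) = 1.9251 bits


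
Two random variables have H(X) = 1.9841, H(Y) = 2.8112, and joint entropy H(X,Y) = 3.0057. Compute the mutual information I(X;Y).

I(X;Y) = H(X) + H(Y) - H(X,Y)
I(X;Y) = 1.9841 + 2.8112 - 3.0057 = 1.7896 bits


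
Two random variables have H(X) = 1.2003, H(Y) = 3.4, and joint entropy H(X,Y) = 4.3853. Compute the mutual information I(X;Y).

I(X;Y) = H(X) + H(Y) - H(X,Y)
I(X;Y) = 1.2003 + 3.4 - 4.3853 = 0.215 bits


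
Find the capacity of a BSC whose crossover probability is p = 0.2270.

For BSC with error probability p:
C = 1 - H(p) where H(p) is binary entropy
H(0.2270) = -0.2270 × log₂(0.2270) - 0.7730 × log₂(0.7730)
H(p) = 0.7727
C = 1 - 0.7727 = 0.2273 bits/use


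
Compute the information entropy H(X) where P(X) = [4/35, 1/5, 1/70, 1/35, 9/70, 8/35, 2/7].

H(X) = -Σ p(x) log₂ p(x)
  -4/35 × log₂(4/35) = 0.3576
  -1/5 × log₂(1/5) = 0.4644
  -1/70 × log₂(1/70) = 0.0876
  -1/35 × log₂(1/35) = 0.1466
  -9/70 × log₂(9/70) = 0.3805
  -8/35 × log₂(8/35) = 0.4867
  -2/7 × log₂(2/7) = 0.5164
H(X) = 2.4397 bits


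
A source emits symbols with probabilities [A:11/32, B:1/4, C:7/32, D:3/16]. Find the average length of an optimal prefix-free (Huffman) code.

Huffman tree construction:
Combine smallest probabilities repeatedly
Resulting codes:
  A: 11 (length 2)
  B: 10 (length 2)
  C: 01 (length 2)
  D: 00 (length 2)
Average length = Σ p(s) × length(s) = 2.0000 bits


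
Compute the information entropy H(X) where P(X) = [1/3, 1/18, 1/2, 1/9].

H(X) = -Σ p(x) log₂ p(x)
  -1/3 × log₂(1/3) = 0.5283
  -1/18 × log₂(1/18) = 0.2317
  -1/2 × log₂(1/2) = 0.5000
  -1/9 × log₂(1/9) = 0.3522
H(X) = 1.6122 bits


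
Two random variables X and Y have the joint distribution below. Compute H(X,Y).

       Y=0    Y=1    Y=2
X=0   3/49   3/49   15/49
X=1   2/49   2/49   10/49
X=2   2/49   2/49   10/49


H(X,Y) = -Σ p(x,y) log₂ p(x,y)
  p(0,0)=3/49: -0.0612 × log₂(0.0612) = 0.2467
  p(0,1)=3/49: -0.0612 × log₂(0.0612) = 0.2467
  p(0,2)=15/49: -0.3061 × log₂(0.3061) = 0.5228
  p(1,0)=2/49: -0.0408 × log₂(0.0408) = 0.1884
  p(1,1)=2/49: -0.0408 × log₂(0.0408) = 0.1884
  p(1,2)=10/49: -0.2041 × log₂(0.2041) = 0.4679
  p(2,0)=2/49: -0.0408 × log₂(0.0408) = 0.1884
  p(2,1)=2/49: -0.0408 × log₂(0.0408) = 0.1884
  p(2,2)=10/49: -0.2041 × log₂(0.2041) = 0.4679
H(X,Y) = 2.7055 bits


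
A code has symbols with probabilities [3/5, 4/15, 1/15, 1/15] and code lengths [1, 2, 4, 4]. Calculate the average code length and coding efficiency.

Average length L = Σ p_i × l_i = 1.6667 bits
Entropy H = 1.4716 bits
Efficiency η = H/L × 100% = 88.30%


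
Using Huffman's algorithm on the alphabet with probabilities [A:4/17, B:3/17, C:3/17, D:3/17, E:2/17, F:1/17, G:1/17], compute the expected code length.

Huffman tree construction:
Combine smallest probabilities repeatedly
Resulting codes:
  A: 01 (length 2)
  B: 110 (length 3)
  C: 111 (length 3)
  D: 00 (length 2)
  E: 100 (length 3)
  F: 1010 (length 4)
  G: 1011 (length 4)
Average length = Σ p(s) × length(s) = 2.7059 bits


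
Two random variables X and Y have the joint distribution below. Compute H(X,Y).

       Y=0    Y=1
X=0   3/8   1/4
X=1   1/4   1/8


H(X,Y) = -Σ p(x,y) log₂ p(x,y)
  p(0,0)=3/8: -0.3750 × log₂(0.3750) = 0.5306
  p(0,1)=1/4: -0.2500 × log₂(0.2500) = 0.5000
  p(1,0)=1/4: -0.2500 × log₂(0.2500) = 0.5000
  p(1,1)=1/8: -0.1250 × log₂(0.1250) = 0.3750
H(X,Y) = 1.9056 bits


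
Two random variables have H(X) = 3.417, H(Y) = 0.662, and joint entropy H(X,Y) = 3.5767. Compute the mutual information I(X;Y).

I(X;Y) = H(X) + H(Y) - H(X,Y)
I(X;Y) = 3.417 + 0.662 - 3.5767 = 0.5023 bits


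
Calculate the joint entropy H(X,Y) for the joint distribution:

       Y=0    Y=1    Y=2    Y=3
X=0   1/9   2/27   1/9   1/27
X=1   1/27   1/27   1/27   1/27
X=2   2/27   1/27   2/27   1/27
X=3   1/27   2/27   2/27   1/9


H(X,Y) = -Σ p(x,y) log₂ p(x,y)
  p(0,0)=1/9: -0.1111 × log₂(0.1111) = 0.3522
  p(0,1)=2/27: -0.0741 × log₂(0.0741) = 0.2781
  p(0,2)=1/9: -0.1111 × log₂(0.1111) = 0.3522
  p(0,3)=1/27: -0.0370 × log₂(0.0370) = 0.1761
  p(1,0)=1/27: -0.0370 × log₂(0.0370) = 0.1761
  p(1,1)=1/27: -0.0370 × log₂(0.0370) = 0.1761
  p(1,2)=1/27: -0.0370 × log₂(0.0370) = 0.1761
  p(1,3)=1/27: -0.0370 × log₂(0.0370) = 0.1761
  p(2,0)=2/27: -0.0741 × log₂(0.0741) = 0.2781
  p(2,1)=1/27: -0.0370 × log₂(0.0370) = 0.1761
  p(2,2)=2/27: -0.0741 × log₂(0.0741) = 0.2781
  p(2,3)=1/27: -0.0370 × log₂(0.0370) = 0.1761
  p(3,0)=1/27: -0.0370 × log₂(0.0370) = 0.1761
  p(3,1)=2/27: -0.0741 × log₂(0.0741) = 0.2781
  p(3,2)=2/27: -0.0741 × log₂(0.0741) = 0.2781
  p(3,3)=1/9: -0.1111 × log₂(0.1111) = 0.3522
H(X,Y) = 3.8562 bits


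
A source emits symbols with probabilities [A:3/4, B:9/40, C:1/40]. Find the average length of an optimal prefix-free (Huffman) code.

Huffman tree construction:
Combine smallest probabilities repeatedly
Resulting codes:
  A: 1 (length 1)
  B: 01 (length 2)
  C: 00 (length 2)
Average length = Σ p(s) × length(s) = 1.2500 bits


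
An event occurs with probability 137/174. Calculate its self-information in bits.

Information content I(x) = -log₂(p(x))
I = -log₂(137/174) = -log₂(0.7874)
I = 0.3449 bits


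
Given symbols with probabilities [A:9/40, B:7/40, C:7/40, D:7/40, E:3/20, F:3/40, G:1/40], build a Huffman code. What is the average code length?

Huffman tree construction:
Combine smallest probabilities repeatedly
Resulting codes:
  A: 01 (length 2)
  B: 110 (length 3)
  C: 111 (length 3)
  D: 00 (length 2)
  E: 101 (length 3)
  F: 1001 (length 4)
  G: 1000 (length 4)
Average length = Σ p(s) × length(s) = 2.7000 bits


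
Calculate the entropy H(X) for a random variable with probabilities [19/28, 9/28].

H(X) = -Σ p(x) log₂ p(x)
  -19/28 × log₂(19/28) = 0.3796
  -9/28 × log₂(9/28) = 0.5263
H(X) = 0.9059 bits


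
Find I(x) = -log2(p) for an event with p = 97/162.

Information content I(x) = -log₂(p(x))
I = -log₂(97/162) = -log₂(0.5988)
I = 0.7399 bits


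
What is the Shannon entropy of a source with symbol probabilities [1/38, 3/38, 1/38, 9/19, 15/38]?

H(X) = -Σ p(x) log₂ p(x)
  -1/38 × log₂(1/38) = 0.1381
  -3/38 × log₂(3/38) = 0.2892
  -1/38 × log₂(1/38) = 0.1381
  -9/19 × log₂(9/19) = 0.5106
  -15/38 × log₂(15/38) = 0.5294
H(X) = 1.6054 bits


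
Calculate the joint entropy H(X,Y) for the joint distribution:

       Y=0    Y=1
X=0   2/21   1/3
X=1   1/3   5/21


H(X,Y) = -Σ p(x,y) log₂ p(x,y)
  p(0,0)=2/21: -0.0952 × log₂(0.0952) = 0.3231
  p(0,1)=1/3: -0.3333 × log₂(0.3333) = 0.5283
  p(1,0)=1/3: -0.3333 × log₂(0.3333) = 0.5283
  p(1,1)=5/21: -0.2381 × log₂(0.2381) = 0.4929
H(X,Y) = 1.8727 bits


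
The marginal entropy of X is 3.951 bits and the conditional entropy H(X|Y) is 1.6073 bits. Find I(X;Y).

I(X;Y) = H(X) - H(X|Y)
I(X;Y) = 3.951 - 1.6073 = 2.3437 bits


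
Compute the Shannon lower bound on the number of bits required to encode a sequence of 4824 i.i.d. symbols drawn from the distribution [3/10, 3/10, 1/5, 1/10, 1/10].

Entropy H = 2.1710 bits/symbol
Minimum bits = H × n = 2.1710 × 4824
= 10472.67 bits


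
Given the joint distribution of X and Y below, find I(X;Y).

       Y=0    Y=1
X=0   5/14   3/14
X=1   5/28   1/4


H(X) = 0.9852, H(Y) = 0.9963, H(X,Y) = 1.9506
I(X;Y) = H(X) + H(Y) - H(X,Y) = 0.0310 bits


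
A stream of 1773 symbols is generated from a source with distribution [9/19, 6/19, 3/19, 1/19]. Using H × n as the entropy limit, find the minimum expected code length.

Entropy H = 1.6798 bits/symbol
Minimum bits = H × n = 1.6798 × 1773
= 2978.33 bits


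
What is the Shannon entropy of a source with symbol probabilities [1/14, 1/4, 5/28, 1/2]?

H(X) = -Σ p(x) log₂ p(x)
  -1/14 × log₂(1/14) = 0.2720
  -1/4 × log₂(1/4) = 0.5000
  -5/28 × log₂(5/28) = 0.4438
  -1/2 × log₂(1/2) = 0.5000
H(X) = 1.7158 bits


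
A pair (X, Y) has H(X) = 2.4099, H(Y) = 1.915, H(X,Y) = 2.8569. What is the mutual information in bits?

I(X;Y) = H(X) + H(Y) - H(X,Y)
I(X;Y) = 2.4099 + 1.915 - 2.8569 = 1.468 bits


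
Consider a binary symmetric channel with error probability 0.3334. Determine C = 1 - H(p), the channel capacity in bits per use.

For BSC with error probability p:
C = 1 - H(p) where H(p) is binary entropy
H(0.3334) = -0.3334 × log₂(0.3334) - 0.6666 × log₂(0.6666)
H(p) = 0.9184
C = 1 - 0.9184 = 0.0816 bits/use


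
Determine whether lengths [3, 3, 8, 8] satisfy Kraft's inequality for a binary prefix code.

Kraft inequality: Σ 2^(-l_i) ≤ 1 for prefix-free code
Calculating: 2^(-3) + 2^(-3) + 2^(-8) + 2^(-8)
= 0.125 + 0.125 + 0.00390625 + 0.00390625
= 0.2578
Since 0.2578 ≤ 1, prefix-free code exists


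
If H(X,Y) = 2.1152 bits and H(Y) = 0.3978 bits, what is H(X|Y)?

Chain rule: H(X,Y) = H(X|Y) + H(Y)
H(X|Y) = H(X,Y) - H(Y) = 2.1152 - 0.3978 = 1.7174 bits


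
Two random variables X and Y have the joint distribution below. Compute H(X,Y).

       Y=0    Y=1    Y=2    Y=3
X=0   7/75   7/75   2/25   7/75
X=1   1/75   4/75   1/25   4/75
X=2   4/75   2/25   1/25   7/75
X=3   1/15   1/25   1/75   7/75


H(X,Y) = -Σ p(x,y) log₂ p(x,y)
  p(0,0)=7/75: -0.0933 × log₂(0.0933) = 0.3193
  p(0,1)=7/75: -0.0933 × log₂(0.0933) = 0.3193
  p(0,2)=2/25: -0.0800 × log₂(0.0800) = 0.2915
  p(0,3)=7/75: -0.0933 × log₂(0.0933) = 0.3193
  p(1,0)=1/75: -0.0133 × log₂(0.0133) = 0.0831
  p(1,1)=4/75: -0.0533 × log₂(0.0533) = 0.2255
  p(1,2)=1/25: -0.0400 × log₂(0.0400) = 0.1858
  p(1,3)=4/75: -0.0533 × log₂(0.0533) = 0.2255
  p(2,0)=4/75: -0.0533 × log₂(0.0533) = 0.2255
  p(2,1)=2/25: -0.0800 × log₂(0.0800) = 0.2915
  p(2,2)=1/25: -0.0400 × log₂(0.0400) = 0.1858
  p(2,3)=7/75: -0.0933 × log₂(0.0933) = 0.3193
  p(3,0)=1/15: -0.0667 × log₂(0.0667) = 0.2605
  p(3,1)=1/25: -0.0400 × log₂(0.0400) = 0.1858
  p(3,2)=1/75: -0.0133 × log₂(0.0133) = 0.0831
  p(3,3)=7/75: -0.0933 × log₂(0.0933) = 0.3193
H(X,Y) = 3.8401 bits


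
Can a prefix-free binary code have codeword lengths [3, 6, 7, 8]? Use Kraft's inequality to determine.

Kraft inequality: Σ 2^(-l_i) ≤ 1 for prefix-free code
Calculating: 2^(-3) + 2^(-6) + 2^(-7) + 2^(-8)
= 0.125 + 0.015625 + 0.0078125 + 0.00390625
= 0.1523
Since 0.1523 ≤ 1, prefix-free code exists


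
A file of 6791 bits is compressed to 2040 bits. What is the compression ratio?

Compression ratio = Original / Compressed
= 6791 / 2040 = 3.33:1


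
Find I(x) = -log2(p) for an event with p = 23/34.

Information content I(x) = -log₂(p(x))
I = -log₂(23/34) = -log₂(0.6765)
I = 0.5639 bits


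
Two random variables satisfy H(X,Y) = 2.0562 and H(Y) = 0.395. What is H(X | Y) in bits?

Chain rule: H(X,Y) = H(X|Y) + H(Y)
H(X|Y) = H(X,Y) - H(Y) = 2.0562 - 0.395 = 1.6612 bits


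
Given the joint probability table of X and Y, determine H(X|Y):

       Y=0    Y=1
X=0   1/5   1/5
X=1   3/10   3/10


H(X|Y) = Σ_y p(y) H(X|Y=y)
  p(Y=0) = 1/2, H(X|Y=0) = 0.9710
  p(Y=1) = 1/2, H(X|Y=1) = 0.9710
H(X|Y) = 0.5000×0.9710 + 0.5000×0.9710 = 0.9710 bits


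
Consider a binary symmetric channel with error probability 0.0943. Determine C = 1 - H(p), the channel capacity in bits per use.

For BSC with error probability p:
C = 1 - H(p) where H(p) is binary entropy
H(0.0943) = -0.0943 × log₂(0.0943) - 0.9057 × log₂(0.9057)
H(p) = 0.4507
C = 1 - 0.4507 = 0.5493 bits/use


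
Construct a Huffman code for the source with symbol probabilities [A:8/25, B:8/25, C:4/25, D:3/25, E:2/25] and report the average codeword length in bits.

Huffman tree construction:
Combine smallest probabilities repeatedly
Resulting codes:
  A: 10 (length 2)
  B: 11 (length 2)
  C: 00 (length 2)
  D: 011 (length 3)
  E: 010 (length 3)
Average length = Σ p(s) × length(s) = 2.2000 bits


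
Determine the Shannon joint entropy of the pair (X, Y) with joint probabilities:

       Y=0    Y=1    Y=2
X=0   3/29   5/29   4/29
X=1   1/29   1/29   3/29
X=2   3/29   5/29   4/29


H(X,Y) = -Σ p(x,y) log₂ p(x,y)
  p(0,0)=3/29: -0.1034 × log₂(0.1034) = 0.3386
  p(0,1)=5/29: -0.1724 × log₂(0.1724) = 0.4373
  p(0,2)=4/29: -0.1379 × log₂(0.1379) = 0.3942
  p(1,0)=1/29: -0.0345 × log₂(0.0345) = 0.1675
  p(1,1)=1/29: -0.0345 × log₂(0.0345) = 0.1675
  p(1,2)=3/29: -0.1034 × log₂(0.1034) = 0.3386
  p(2,0)=3/29: -0.1034 × log₂(0.1034) = 0.3386
  p(2,1)=5/29: -0.1724 × log₂(0.1724) = 0.4373
  p(2,2)=4/29: -0.1379 × log₂(0.1379) = 0.3942
H(X,Y) = 3.0137 bits


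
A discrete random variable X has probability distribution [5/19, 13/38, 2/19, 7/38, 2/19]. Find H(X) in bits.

H(X) = -Σ p(x) log₂ p(x)
  -5/19 × log₂(5/19) = 0.5068
  -13/38 × log₂(13/38) = 0.5294
  -2/19 × log₂(2/19) = 0.3419
  -7/38 × log₂(7/38) = 0.4496
  -2/19 × log₂(2/19) = 0.3419
H(X) = 2.1696 bits


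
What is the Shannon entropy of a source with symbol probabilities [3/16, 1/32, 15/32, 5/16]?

H(X) = -Σ p(x) log₂ p(x)
  -3/16 × log₂(3/16) = 0.4528
  -1/32 × log₂(1/32) = 0.1562
  -15/32 × log₂(15/32) = 0.5124
  -5/16 × log₂(5/16) = 0.5244
H(X) = 1.6459 bits


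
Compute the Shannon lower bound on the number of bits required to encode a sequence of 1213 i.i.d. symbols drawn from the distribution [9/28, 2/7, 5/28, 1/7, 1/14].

Entropy H = 2.1595 bits/symbol
Minimum bits = H × n = 2.1595 × 1213
= 2619.52 bits


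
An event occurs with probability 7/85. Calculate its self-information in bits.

Information content I(x) = -log₂(p(x))
I = -log₂(7/85) = -log₂(0.0824)
I = 3.6020 bits


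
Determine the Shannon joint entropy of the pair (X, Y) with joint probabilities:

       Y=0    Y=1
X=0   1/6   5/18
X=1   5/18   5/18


H(X,Y) = -Σ p(x,y) log₂ p(x,y)
  p(0,0)=1/6: -0.1667 × log₂(0.1667) = 0.4308
  p(0,1)=5/18: -0.2778 × log₂(0.2778) = 0.5133
  p(1,0)=5/18: -0.2778 × log₂(0.2778) = 0.5133
  p(1,1)=5/18: -0.2778 × log₂(0.2778) = 0.5133
H(X,Y) = 1.9708 bits


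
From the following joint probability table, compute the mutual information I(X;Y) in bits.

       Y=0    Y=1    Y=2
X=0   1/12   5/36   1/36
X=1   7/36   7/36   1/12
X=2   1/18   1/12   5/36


H(X) = 1.5245, H(Y) = 1.5546, H(X,Y) = 2.9814
I(X;Y) = H(X) + H(Y) - H(X,Y) = 0.0977 bits


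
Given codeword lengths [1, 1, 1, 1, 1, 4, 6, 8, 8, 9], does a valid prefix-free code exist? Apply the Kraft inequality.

Kraft inequality: Σ 2^(-l_i) ≤ 1 for prefix-free code
Calculating: 2^(-1) + 2^(-1) + 2^(-1) + 2^(-1) + 2^(-1) + 2^(-4) + 2^(-6) + 2^(-8) + 2^(-8) + 2^(-9)
= 0.5 + 0.5 + 0.5 + 0.5 + 0.5 + 0.0625 + 0.015625 + 0.00390625 + 0.00390625 + 0.001953125
= 2.5879
Since 2.5879 > 1, prefix-free code does not exist


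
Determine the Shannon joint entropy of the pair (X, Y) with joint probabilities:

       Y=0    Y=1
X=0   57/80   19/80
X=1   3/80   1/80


H(X,Y) = -Σ p(x,y) log₂ p(x,y)
  p(0,0)=57/80: -0.7125 × log₂(0.7125) = 0.3484
  p(0,1)=19/80: -0.2375 × log₂(0.2375) = 0.4926
  p(1,0)=3/80: -0.0375 × log₂(0.0375) = 0.1776
  p(1,1)=1/80: -0.0125 × log₂(0.0125) = 0.0790
H(X,Y) = 1.0977 bits


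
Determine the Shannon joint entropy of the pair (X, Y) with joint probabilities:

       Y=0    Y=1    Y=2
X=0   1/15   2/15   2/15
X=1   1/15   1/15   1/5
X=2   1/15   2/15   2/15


H(X,Y) = -Σ p(x,y) log₂ p(x,y)
  p(0,0)=1/15: -0.0667 × log₂(0.0667) = 0.2605
  p(0,1)=2/15: -0.1333 × log₂(0.1333) = 0.3876
  p(0,2)=2/15: -0.1333 × log₂(0.1333) = 0.3876
  p(1,0)=1/15: -0.0667 × log₂(0.0667) = 0.2605
  p(1,1)=1/15: -0.0667 × log₂(0.0667) = 0.2605
  p(1,2)=1/5: -0.2000 × log₂(0.2000) = 0.4644
  p(2,0)=1/15: -0.0667 × log₂(0.0667) = 0.2605
  p(2,1)=2/15: -0.1333 × log₂(0.1333) = 0.3876
  p(2,2)=2/15: -0.1333 × log₂(0.1333) = 0.3876
H(X,Y) = 3.0566 bits
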